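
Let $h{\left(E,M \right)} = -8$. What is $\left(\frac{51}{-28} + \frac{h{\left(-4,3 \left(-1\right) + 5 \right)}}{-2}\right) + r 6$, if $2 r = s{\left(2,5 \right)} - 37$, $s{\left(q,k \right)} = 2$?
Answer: $- \frac{2879}{28} \approx -102.82$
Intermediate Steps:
$r = - \frac{35}{2}$ ($r = \frac{2 - 37}{2} = \frac{1}{2} \left(-35\right) = - \frac{35}{2} \approx -17.5$)
$\left(\frac{51}{-28} + \frac{h{\left(-4,3 \left(-1\right) + 5 \right)}}{-2}\right) + r 6 = \left(\frac{51}{-28} - \frac{8}{-2}\right) - 105 = \left(51 \left(- \frac{1}{28}\right) - -4\right) - 105 = \left(- \frac{51}{28} + 4\right) - 105 = \frac{61}{28} - 105 = - \frac{2879}{28}$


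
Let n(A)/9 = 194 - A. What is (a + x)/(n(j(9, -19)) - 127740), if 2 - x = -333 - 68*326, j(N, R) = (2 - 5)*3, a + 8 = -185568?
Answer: 163073/125913 ≈ 1.2951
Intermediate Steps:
a = -185576 (a = -8 - 185568 = -185576)
j(N, R) = -9 (j(N, R) = -3*3 = -9)
x = 22503 (x = 2 - (-333 - 68*326) = 2 - (-333 - 22168) = 2 - 1*(-22501) = 2 + 22501 = 22503)
n(A) = 1746 - 9*A (n(A) = 9*(194 - A) = 1746 - 9*A)
(a + x)/(n(j(9, -19)) - 127740) = (-185576 + 22503)/((1746 - 9*(-9)) - 127740) = -163073/((1746 + 81) - 127740) = -163073/(1827 - 127740) = -163073/(-125913) = -163073*(-1/125913) = 163073/125913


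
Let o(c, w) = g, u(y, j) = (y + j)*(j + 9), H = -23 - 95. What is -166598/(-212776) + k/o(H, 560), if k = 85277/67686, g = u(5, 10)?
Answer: 807976320983/1026139388940 ≈ 0.78739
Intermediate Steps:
H = -118
u(y, j) = (9 + j)*(j + y) (u(y, j) = (j + y)*(9 + j) = (9 + j)*(j + y))
g = 285 (g = 10² + 9*10 + 9*5 + 10*5 = 100 + 90 + 45 + 50 = 285)
o(c, w) = 285
k = 85277/67686 (k = 85277*(1/67686) = 85277/67686 ≈ 1.2599)
-166598/(-212776) + k/o(H, 560) = -166598/(-212776) + (85277/67686)/285 = -166598*(-1/212776) + (85277/67686)*(1/285) = 83299/106388 + 85277/19290510 = 807976320983/1026139388940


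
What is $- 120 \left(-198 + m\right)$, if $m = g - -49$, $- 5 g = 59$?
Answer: $19296$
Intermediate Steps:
$g = - \frac{59}{5}$ ($g = \left(- \frac{1}{5}\right) 59 = - \frac{59}{5} \approx -11.8$)
$m = \frac{186}{5}$ ($m = - \frac{59}{5} - -49 = - \frac{59}{5} + 49 = \frac{186}{5} \approx 37.2$)
$- 120 \left(-198 + m\right) = - 120 \left(-198 + \frac{186}{5}\right) = \left(-120\right) \left(- \frac{804}{5}\right) = 19296$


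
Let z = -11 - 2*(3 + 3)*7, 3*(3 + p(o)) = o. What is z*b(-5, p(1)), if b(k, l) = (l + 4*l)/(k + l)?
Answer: -3800/23 ≈ -165.22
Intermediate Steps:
p(o) = -3 + o/3
b(k, l) = 5*l/(k + l) (b(k, l) = (5*l)/(k + l) = 5*l/(k + l))
z = -95 (z = -11 - 2*6*7 = -11 - 12*7 = -11 - 84 = -95)
z*b(-5, p(1)) = -475*(-3 + (1/3)*1)/(-5 + (-3 + (1/3)*1)) = -475*(-3 + 1/3)/(-5 + (-3 + 1/3)) = -475*(-8)/(3*(-5 - 8/3)) = -475*(-8)/(3*(-23/3)) = -475*(-8)*(-3)/(3*23) = -95*40/23 = -3800/23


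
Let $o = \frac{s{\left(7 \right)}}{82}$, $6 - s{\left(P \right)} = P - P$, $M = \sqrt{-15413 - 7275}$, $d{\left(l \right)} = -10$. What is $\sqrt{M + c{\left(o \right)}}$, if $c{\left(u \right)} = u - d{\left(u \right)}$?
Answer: $\frac{\sqrt{16933 + 6724 i \sqrt{1418}}}{41} \approx 8.9732 + 8.3931 i$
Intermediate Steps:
$M = 4 i \sqrt{1418}$ ($M = \sqrt{-22688} = 4 i \sqrt{1418} \approx 150.63 i$)
$s{\left(P \right)} = 6$ ($s{\left(P \right)} = 6 - \left(P - P\right) = 6 - 0 = 6 + 0 = 6$)
$o = \frac{3}{41}$ ($o = \frac{6}{82} = 6 \cdot \frac{1}{82} = \frac{3}{41} \approx 0.073171$)
$c{\left(u \right)} = 10 + u$ ($c{\left(u \right)} = u - -10 = u + 10 = 10 + u$)
$\sqrt{M + c{\left(o \right)}} = \sqrt{4 i \sqrt{1418} + \left(10 + \frac{3}{41}\right)} = \sqrt{4 i \sqrt{1418} + \frac{413}{41}} = \sqrt{\frac{413}{41} + 4 i \sqrt{1418}}$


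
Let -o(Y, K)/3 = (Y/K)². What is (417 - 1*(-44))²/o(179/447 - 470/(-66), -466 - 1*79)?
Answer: -169571461187208025/455938752 ≈ -3.7192e+8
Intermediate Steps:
o(Y, K) = -3*Y²/K²
(417 - 1*(-44))²/o(179/447 - 470/(-66), -466 - 1*79) = (417 - 1*(-44))²/((-3*(179/447 - 470/(-66))²/(-466 - 1*79)²)) = (417 + 44)²/((-3*(179*(1/447) - 470*(-1/66))²/(-466 - 79)²)) = 461²/((-3*(179/447 + 235/33)²/(-545)²)) = 212521/((-3*1/297025*(12328/1639)²)) = 212521/((-3*1/297025*151979584/2686321)) = 212521/(-455938752/797904495025) = 212521*(-797904495025/455938752) = -169571461187208025/455938752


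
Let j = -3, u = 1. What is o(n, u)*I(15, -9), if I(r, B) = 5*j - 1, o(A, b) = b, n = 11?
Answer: -16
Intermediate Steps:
I(r, B) = -16 (I(r, B) = 5*(-3) - 1 = -15 - 1 = -16)
o(n, u)*I(15, -9) = 1*(-16) = -16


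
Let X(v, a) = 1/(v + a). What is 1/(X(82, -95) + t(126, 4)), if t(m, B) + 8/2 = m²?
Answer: 13/206335 ≈ 6.3004e-5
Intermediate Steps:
t(m, B) = -4 + m²
X(v, a) = 1/(a + v)
1/(X(82, -95) + t(126, 4)) = 1/(1/(-95 + 82) + (-4 + 126²)) = 1/(1/(-13) + (-4 + 15876)) = 1/(-1/13 + 15872) = 1/(206335/13) = 13/206335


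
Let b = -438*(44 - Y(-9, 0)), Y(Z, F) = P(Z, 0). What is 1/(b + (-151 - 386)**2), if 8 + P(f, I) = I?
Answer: 1/265593 ≈ 3.7652e-6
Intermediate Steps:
P(f, I) = -8 + I
Y(Z, F) = -8 (Y(Z, F) = -8 + 0 = -8)
b = -22776 (b = -438*(44 - 1*(-8)) = -438*(44 + 8) = -438*52 = -22776)
1/(b + (-151 - 386)**2) = 1/(-22776 + (-151 - 386)**2) = 1/(-22776 + (-537)**2) = 1/(-22776 + 288369) = 1/265593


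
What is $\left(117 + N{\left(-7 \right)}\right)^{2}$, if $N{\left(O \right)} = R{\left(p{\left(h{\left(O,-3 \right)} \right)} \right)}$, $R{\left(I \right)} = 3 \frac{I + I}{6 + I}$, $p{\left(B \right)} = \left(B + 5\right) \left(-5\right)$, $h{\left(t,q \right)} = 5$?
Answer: $\frac{1855044}{121} \approx 15331.0$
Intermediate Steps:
$p{\left(B \right)} = -25 - 5 B$ ($p{\left(B \right)} = \left(5 + B\right) \left(-5\right) = -25 - 5 B$)
$R{\left(I \right)} = \frac{6 I}{6 + I}$ ($R{\left(I \right)} = 3 \frac{2 I}{6 + I} = \frac{6 I}{6 + I}$)
$N{\left(O \right)} = \frac{75}{11}$ ($N{\left(O \right)} = \frac{6 \left(-25 - 25\right)}{6 - 50} = 6 \left(-50\right) \frac{1}{6 - 50} = 6 \left(-50\right) \frac{1}{-44} = 6 \left(-50\right) \left(- \frac{1}{44}\right) = \frac{75}{11}$)
$\left(117 + N{\left(-7 \right)}\right)^{2} = \left(117 + \frac{75}{11}\right)^{2} = \left(\frac{1362}{11}\right)^{2} = \frac{1855044}{121}$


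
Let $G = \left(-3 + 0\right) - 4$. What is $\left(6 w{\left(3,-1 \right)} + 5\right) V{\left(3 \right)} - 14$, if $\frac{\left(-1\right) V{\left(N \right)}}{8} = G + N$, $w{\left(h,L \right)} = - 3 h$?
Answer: $-1582$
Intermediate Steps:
$G = -7$ ($G = -3 - 4 = -7$)
$V{\left(N \right)} = 56 - 8 N$ ($V{\left(N \right)} = - 8 \left(-7 + N\right) = 56 - 8 N$)
$\left(6 w{\left(3,-1 \right)} + 5\right) V{\left(3 \right)} - 14 = \left(6 \left(\left(-3\right) 3\right) + 5\right) \left(56 - 24\right) - 14 = \left(6 \left(-9\right) + 5\right) \left(56 - 24\right) - 14 = \left(-54 + 5\right) 32 - 14 = \left(-49\right) 32 - 14 = -1568 - 14 = -1582$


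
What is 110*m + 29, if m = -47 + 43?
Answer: -411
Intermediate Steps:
m = -4
110*m + 29 = 110*(-4) + 29 = -440 + 29 = -411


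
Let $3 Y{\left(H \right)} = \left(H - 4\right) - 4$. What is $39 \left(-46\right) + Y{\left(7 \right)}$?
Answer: $- \frac{5383}{3} \approx -1794.3$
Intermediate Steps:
$Y{\left(H \right)} = - \frac{8}{3} + \frac{H}{3}$ ($Y{\left(H \right)} = \frac{\left(H - 4\right) - 4}{3} = \frac{\left(-4 + H\right) - 4}{3} = \frac{-8 + H}{3} = - \frac{8}{3} + \frac{H}{3}$)
$39 \left(-46\right) + Y{\left(7 \right)} = 39 \left(-46\right) + \left(- \frac{8}{3} + \frac{1}{3} \cdot 7\right) = -1794 + \left(- \frac{8}{3} + \frac{7}{3}\right) = -1794 - \frac{1}{3} = - \frac{5383}{3}$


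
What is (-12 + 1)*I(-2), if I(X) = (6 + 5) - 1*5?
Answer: -66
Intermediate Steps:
I(X) = 6 (I(X) = 11 - 5 = 6)
(-12 + 1)*I(-2) = (-12 + 1)*6 = -11*6 = -66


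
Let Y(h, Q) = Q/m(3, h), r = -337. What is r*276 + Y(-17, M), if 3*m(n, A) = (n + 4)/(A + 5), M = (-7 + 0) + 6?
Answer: -651048/7 ≈ -93007.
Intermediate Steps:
M = -1 (M = -7 + 6 = -1)
m(n, A) = (4 + n)/(3*(5 + A)) (m(n, A) = ((n + 4)/(A + 5))/3 = ((4 + n)/(5 + A))/3 = (4 + n)/(3*(5 + A)))
Y(h, Q) = Q*(15/7 + 3*h/7) (Y(h, Q) = Q/(((4 + 3)/(3*(5 + h)))) = Q/(((1/3)*7/(5 + h))) = Q/((7/(3*(5 + h)))) = Q*(15/7 + 3*h/7))
r*276 + Y(-17, M) = -337*276 + (3/7)*(-1)*(5 - 17) = -93012 + (3/7)*(-1)*(-12) = -93012 + 36/7 = -651048/7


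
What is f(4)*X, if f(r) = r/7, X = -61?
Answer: -244/7 ≈ -34.857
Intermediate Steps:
f(r) = r/7 (f(r) = r*(⅐) = r/7)
f(4)*X = ((⅐)*4)*(-61) = (4/7)*(-61) = -244/7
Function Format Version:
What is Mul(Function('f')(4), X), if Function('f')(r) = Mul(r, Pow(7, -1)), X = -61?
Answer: Rational(-244, 7) ≈ -34.857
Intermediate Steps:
Function('f')(r) = Mul(Rational(1, 7), r) (Function('f')(r) = Mul(r, Rational(1, 7)) = Mul(Rational(1, 7), r))
Mul(Function('f')(4), X) = Mul(Mul(Rational(1, 7), 4), -61) = Mul(Rational(4, 7), -61) = Rational(-244, 7)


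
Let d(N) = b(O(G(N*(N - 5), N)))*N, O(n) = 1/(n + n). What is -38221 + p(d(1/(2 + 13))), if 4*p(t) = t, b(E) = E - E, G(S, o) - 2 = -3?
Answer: -38221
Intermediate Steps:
G(S, o) = -1 (G(S, o) = 2 - 3 = -1)
O(n) = 1/(2*n)
b(E) = 0
d(N) = 0 (d(N) = 0*N = 0)
p(t) = t/4
-38221 + p(d(1/(2 + 13))) = -38221 + (1/4)*0 = -38221 + 0 = -38221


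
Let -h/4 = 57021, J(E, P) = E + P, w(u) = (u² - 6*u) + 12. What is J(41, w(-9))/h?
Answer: -47/57021 ≈ -0.00082426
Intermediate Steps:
w(u) = 12 + u² - 6*u
h = -228084 (h = -4*57021 = -228084)
J(41, w(-9))/h = (41 + (12 + (-9)² - 6*(-9)))/(-228084) = (41 + (12 + 81 + 54))*(-1/228084) = (41 + 147)*(-1/228084) = 188*(-1/228084) = -47/57021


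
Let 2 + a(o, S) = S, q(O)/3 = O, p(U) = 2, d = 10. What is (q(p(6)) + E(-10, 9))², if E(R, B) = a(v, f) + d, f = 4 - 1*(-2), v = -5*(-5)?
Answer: 400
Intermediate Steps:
v = 25
q(O) = 3*O
f = 6 (f = 4 + 2 = 6)
a(o, S) = -2 + S
E(R, B) = 14 (E(R, B) = (-2 + 6) + 10 = 4 + 10 = 14)
(q(p(6)) + E(-10, 9))² = (3*2 + 14)² = (6 + 14)² = 20² = 400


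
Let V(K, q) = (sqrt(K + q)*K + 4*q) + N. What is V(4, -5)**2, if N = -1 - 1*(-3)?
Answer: 308 - 144*I ≈ 308.0 - 144.0*I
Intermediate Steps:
N = 2 (N = -1 + 3 = 2)
V(K, q) = 2 + 4*q + K*sqrt(K + q) (V(K, q) = (sqrt(K + q)*K + 4*q) + 2 = (K*sqrt(K + q) + 4*q) + 2 = (4*q + K*sqrt(K + q)) + 2 = 2 + 4*q + K*sqrt(K + q))
V(4, -5)**2 = (2 + 4*(-5) + 4*sqrt(4 - 5))**2 = (2 - 20 + 4*sqrt(-1))**2 = (2 - 20 + 4*I)**2 = (-18 + 4*I)**2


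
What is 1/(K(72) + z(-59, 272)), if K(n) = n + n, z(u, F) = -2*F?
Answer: -1/400 ≈ -0.0025000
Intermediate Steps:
K(n) = 2*n
1/(K(72) + z(-59, 272)) = 1/(2*72 - 2*272) = 1/(144 - 544) = 1/(-400) = -1/400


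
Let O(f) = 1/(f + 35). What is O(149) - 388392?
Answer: -71464127/184 ≈ -3.8839e+5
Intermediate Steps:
O(f) = 1/(35 + f)
O(149) - 388392 = 1/(35 + 149) - 388392 = 1/184 - 388392 = -71464127/184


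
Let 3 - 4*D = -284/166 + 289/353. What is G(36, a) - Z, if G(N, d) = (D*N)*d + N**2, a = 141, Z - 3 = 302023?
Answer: -8666376586/29299 ≈ -2.9579e+5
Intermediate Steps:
Z = 302026 (Z = 3 + 302023 = 302026)
D = 28509/29299 (D = 3/4 - (-284/166 + 289/353)/4 = 3/4 - (-284*1/166 + 289*(1/353))/4 = 3/4 - (-142/83 + 289/353)/4 = 3/4 - 1/4*(-26139/29299) = 3/4 + 26139/117196 = 28509/29299 ≈ 0.97304)
G(N, d) = N**2 + 28509*N*d/29299 (G(N, d) = (28509*N/29299)*d + N**2 = 28509*N*d/29299 + N**2 = N**2 + 28509*N*d/29299)
G(36, a) - Z = (1/29299)*36*(28509*141 + 29299*36) - 1*302026 = (1/29299)*36*(4019769 + 1054764) - 302026 = (1/29299)*36*5074533 - 302026 = 182683188/29299 - 302026 = -8666376586/29299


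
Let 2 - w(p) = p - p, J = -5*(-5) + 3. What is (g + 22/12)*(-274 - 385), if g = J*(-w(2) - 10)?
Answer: 1321295/6 ≈ 2.2022e+5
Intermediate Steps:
J = 28 (J = 25 + 3 = 28)
w(p) = 2 (w(p) = 2 - (p - p) = 2 - 1*0 = 2 + 0 = 2)
g = -336 (g = 28*(-1*2 - 10) = 28*(-2 - 10) = 28*(-12) = -336)
(g + 22/12)*(-274 - 385) = (-336 + 22/12)*(-274 - 385) = (-336 + 22*(1/12))*(-659) = (-336 + 11/6)*(-659) = -2005/6*(-659) = 1321295/6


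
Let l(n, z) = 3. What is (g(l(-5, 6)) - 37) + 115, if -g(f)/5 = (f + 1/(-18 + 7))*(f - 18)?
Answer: 3258/11 ≈ 296.18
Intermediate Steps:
g(f) = -5*(-18 + f)*(-1/11 + f) (g(f) = -5*(f + 1/(-18 + 7))*(f - 18) = -5*(f + 1/(-11))*(-18 + f) = -5*(f - 1/11)*(-18 + f) = -5*(-1/11 + f)*(-18 + f) = -5*(-18 + f)*(-1/11 + f))
(g(l(-5, 6)) - 37) + 115 = ((-90/11 - 5*3**2 + (995/11)*3) - 37) + 115 = ((-90/11 - 5*9 + 2985/11) - 37) + 115 = ((-90/11 - 45 + 2985/11) - 37) + 115 = (2400/11 - 37) + 115 = 1993/11 + 115 = 3258/11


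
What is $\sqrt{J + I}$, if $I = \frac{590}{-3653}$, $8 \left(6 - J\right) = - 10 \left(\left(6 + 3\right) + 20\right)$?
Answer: $\frac{3 \sqrt{249620449}}{7306} \approx 6.4876$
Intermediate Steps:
$J = \frac{169}{4}$ ($J = 6 - \frac{\left(-10\right) \left(\left(6 + 3\right) + 20\right)}{8} = 6 - \frac{\left(-10\right) \left(9 + 20\right)}{8} = 6 - \frac{\left(-10\right) 29}{8} = 6 - - \frac{145}{4} = 6 + \frac{145}{4} = \frac{169}{4} \approx 42.25$)
$I = - \frac{590}{3653}$ ($I = 590 \left(- \frac{1}{3653}\right) = - \frac{590}{3653} \approx -0.16151$)
$\sqrt{J + I} = \sqrt{\frac{169}{4} - \frac{590}{3653}} = \sqrt{\frac{614997}{14612}} = \frac{3 \sqrt{249620449}}{7306}$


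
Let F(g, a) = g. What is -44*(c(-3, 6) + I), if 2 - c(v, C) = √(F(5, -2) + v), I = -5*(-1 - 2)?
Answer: -748 + 44*√2 ≈ -685.77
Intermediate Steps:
I = 15 (I = -5*(-3) = 15)
c(v, C) = 2 - √(5 + v)
-44*(c(-3, 6) + I) = -44*((2 - √(5 - 3)) + 15) = -44*((2 - √2) + 15) = -44*(17 - √2) = -748 + 44*√2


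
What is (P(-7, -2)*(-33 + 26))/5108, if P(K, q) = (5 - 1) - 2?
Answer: -7/2554 ≈ -0.0027408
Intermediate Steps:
P(K, q) = 2 (P(K, q) = 4 - 2 = 2)
(P(-7, -2)*(-33 + 26))/5108 = (2*(-33 + 26))/5108 = (2*(-7))*(1/5108) = -14*1/5108 = -7/2554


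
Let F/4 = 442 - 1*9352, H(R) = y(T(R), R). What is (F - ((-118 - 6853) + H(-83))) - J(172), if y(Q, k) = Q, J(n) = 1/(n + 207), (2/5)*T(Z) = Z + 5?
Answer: -10791647/379 ≈ -28474.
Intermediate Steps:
T(Z) = 25/2 + 5*Z/2 (T(Z) = 5*(Z + 5)/2 = 5*(5 + Z)/2 = 25/2 + 5*Z/2)
J(n) = 1/(207 + n)
H(R) = 25/2 + 5*R/2
F = -35640 (F = 4*(442 - 1*9352) = 4*(442 - 9352) = 4*(-8910) = -35640)
(F - ((-118 - 6853) + H(-83))) - J(172) = (-35640 - ((-118 - 6853) + (25/2 + (5/2)*(-83)))) - 1/(207 + 172) = (-35640 - (-6971 + (25/2 - 415/2))) - 1/379 = (-35640 - (-6971 - 195)) - 1*1/379 = (-35640 - 1*(-7166)) - 1/379 = (-35640 + 7166) - 1/379 = -28474 - 1/379 = -10791647/379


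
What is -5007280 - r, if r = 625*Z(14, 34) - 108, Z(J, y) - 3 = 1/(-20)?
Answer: -20036063/4 ≈ -5.0090e+6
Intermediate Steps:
Z(J, y) = 59/20 (Z(J, y) = 3 + 1/(-20) = 3 - 1/20 = 59/20)
r = 6943/4 (r = 625*(59/20) - 108 = 7375/4 - 108 = 6943/4 ≈ 1735.8)
-5007280 - r = -5007280 - 1*6943/4 = -5007280 - 6943/4 = -20036063/4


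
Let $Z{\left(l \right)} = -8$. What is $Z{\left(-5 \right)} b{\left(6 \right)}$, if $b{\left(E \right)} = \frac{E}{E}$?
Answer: $-8$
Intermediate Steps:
$b{\left(E \right)} = 1$
$Z{\left(-5 \right)} b{\left(6 \right)} = \left(-8\right) 1 = -8$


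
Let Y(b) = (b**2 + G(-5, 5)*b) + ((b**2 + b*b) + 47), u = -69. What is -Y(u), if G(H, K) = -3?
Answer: -14537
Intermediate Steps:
Y(b) = 47 - 3*b + 3*b**2 (Y(b) = (b**2 - 3*b) + ((b**2 + b*b) + 47) = (b**2 - 3*b) + ((b**2 + b**2) + 47) = (b**2 - 3*b) + (2*b**2 + 47) = (b**2 - 3*b) + (47 + 2*b**2) = 47 - 3*b + 3*b**2)
-Y(u) = -(47 - 3*(-69) + 3*(-69)**2) = -(47 + 207 + 3*4761) = -(47 + 207 + 14283) = -1*14537 = -14537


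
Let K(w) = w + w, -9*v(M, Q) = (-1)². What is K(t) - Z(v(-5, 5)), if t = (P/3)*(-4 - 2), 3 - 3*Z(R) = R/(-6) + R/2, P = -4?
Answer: 1214/81 ≈ 14.988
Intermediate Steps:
v(M, Q) = -⅑ (v(M, Q) = -⅑*(-1)² = -⅑*1 = -⅑)
Z(R) = 1 - R/9 (Z(R) = 1 - (R/(-6) + R/2)/3 = 1 - (R*(-⅙) + R*(½))/3 = 1 - (-R/6 + R/2)/3 = 1 - R/9)
t = 8 (t = (-4/3)*(-4 - 2) = -4*⅓*(-6) = -4/3*(-6) = 8)
K(w) = 2*w
K(t) - Z(v(-5, 5)) = 2*8 - (1 - ⅑*(-⅑)) = 16 - (1 + 1/81) = 16 - 1*82/81 = 16 - 82/81 = 1214/81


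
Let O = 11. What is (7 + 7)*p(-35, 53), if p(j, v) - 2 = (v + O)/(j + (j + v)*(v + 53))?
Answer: 53340/1873 ≈ 28.478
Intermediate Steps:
p(j, v) = 2 + (11 + v)/(j + (53 + v)*(j + v)) (p(j, v) = 2 + (v + 11)/(j + (j + v)*(v + 53)) = 2 + (11 + v)/(j + (j + v)*(53 + v)) = 2 + (11 + v)/(j + (53 + v)*(j + v)))
(7 + 7)*p(-35, 53) = (7 + 7)*((11 + 2*53² + 107*53 + 108*(-35) + 2*(-35)*53)/(53² + 53*53 + 54*(-35) - 35*53)) = 14*((11 + 2*2809 + 5671 - 3780 - 3710)/(2809 + 2809 - 1890 - 1855)) = 14*((11 + 5618 + 5671 - 3780 - 3710)/1873) = 14*((1/1873)*3810) = 14*(3810/1873) = 53340/1873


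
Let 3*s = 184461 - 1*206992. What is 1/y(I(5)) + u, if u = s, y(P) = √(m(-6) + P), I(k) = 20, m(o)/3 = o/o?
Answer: -22531/3 + √23/23 ≈ -7510.1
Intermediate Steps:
m(o) = 3 (m(o) = 3*(o/o) = 3*1 = 3)
s = -22531/3 (s = (184461 - 1*206992)/3 = (184461 - 206992)/3 = (⅓)*(-22531) = -22531/3 ≈ -7510.3)
y(P) = √(3 + P)
u = -22531/3 ≈ -7510.3
1/y(I(5)) + u = 1/(√(3 + 20)) - 22531/3 = 1/(√23) - 22531/3 = √23/23 - 22531/3 = -22531/3 + √23/23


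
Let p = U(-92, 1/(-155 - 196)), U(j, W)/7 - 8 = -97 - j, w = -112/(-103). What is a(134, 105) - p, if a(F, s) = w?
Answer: -2051/103 ≈ -19.913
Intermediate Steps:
w = 112/103 (w = -112*(-1/103) = 112/103 ≈ 1.0874)
U(j, W) = -623 - 7*j (U(j, W) = 56 + 7*(-97 - j) = 56 + (-679 - 7*j) = -623 - 7*j)
a(F, s) = 112/103
p = 21 (p = -623 - 7*(-92) = -623 + 644 = 21)
a(134, 105) - p = 112/103 - 1*21 = 112/103 - 21 = -2051/103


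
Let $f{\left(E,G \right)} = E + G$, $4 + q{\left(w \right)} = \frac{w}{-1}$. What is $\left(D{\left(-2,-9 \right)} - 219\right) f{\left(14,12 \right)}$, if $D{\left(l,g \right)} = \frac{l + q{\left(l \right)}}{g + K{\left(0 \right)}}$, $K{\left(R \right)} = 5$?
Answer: $-5668$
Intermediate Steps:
$q{\left(w \right)} = -4 - w$ ($q{\left(w \right)} = -4 + \frac{w}{-1} = -4 + w \left(-1\right) = -4 - w$)
$D{\left(l,g \right)} = - \frac{4}{5 + g}$ ($D{\left(l,g \right)} = \frac{l - \left(4 + l\right)}{g + 5} = - \frac{4}{5 + g}$)
$\left(D{\left(-2,-9 \right)} - 219\right) f{\left(14,12 \right)} = \left(- \frac{4}{5 - 9} - 219\right) \left(14 + 12\right) = \left(- \frac{4}{-4} - 219\right) 26 = \left(\left(-4\right) \left(- \frac{1}{4}\right) - 219\right) 26 = \left(1 - 219\right) 26 = \left(-218\right) 26 = -5668$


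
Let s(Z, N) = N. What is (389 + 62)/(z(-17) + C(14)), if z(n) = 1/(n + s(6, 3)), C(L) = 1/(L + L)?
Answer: -12628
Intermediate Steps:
C(L) = 1/(2*L)
z(n) = 1/(3 + n) (z(n) = 1/(n + 3) = 1/(3 + n))
(389 + 62)/(z(-17) + C(14)) = (389 + 62)/(1/(3 - 17) + (½)/14) = 451/(1/(-14) + (½)*(1/14)) = 451/(-1/14 + 1/28) = 451/(-1/28) = 451*(-28) = -12628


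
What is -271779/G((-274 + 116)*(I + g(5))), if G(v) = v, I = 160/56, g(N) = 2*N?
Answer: 634151/4740 ≈ 133.79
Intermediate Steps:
I = 20/7 (I = 160*(1/56) = 20/7 ≈ 2.8571)
-271779/G((-274 + 116)*(I + g(5))) = -271779*1/((-274 + 116)*(20/7 + 2*5)) = -271779*(-1/(158*(20/7 + 10))) = -271779/((-158*90/7)) = -271779/(-14220/7) = -271779*(-7/14220) = 634151/4740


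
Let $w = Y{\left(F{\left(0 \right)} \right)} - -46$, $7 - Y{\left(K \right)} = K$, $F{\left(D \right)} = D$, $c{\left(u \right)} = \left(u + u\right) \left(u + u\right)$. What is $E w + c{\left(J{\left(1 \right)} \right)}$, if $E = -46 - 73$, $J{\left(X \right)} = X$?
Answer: $-6303$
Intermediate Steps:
$c{\left(u \right)} = 4 u^{2}$ ($c{\left(u \right)} = 2 u 2 u = 4 u^{2}$)
$Y{\left(K \right)} = 7 - K$
$E = -119$
$w = 53$ ($w = \left(7 - 0\right) - -46 = \left(7 + 0\right) + 46 = 7 + 46 = 53$)
$E w + c{\left(J{\left(1 \right)} \right)} = \left(-119\right) 53 + 4 \cdot 1^{2} = -6307 + 4 \cdot 1 = -6307 + 4 = -6303$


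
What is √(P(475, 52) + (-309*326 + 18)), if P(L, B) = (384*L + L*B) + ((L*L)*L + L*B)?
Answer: 3*√11922551 ≈ 10359.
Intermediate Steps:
P(L, B) = L³ + 384*L + 2*B*L (P(L, B) = (384*L + B*L) + (L²*L + B*L) = (384*L + B*L) + (L³ + B*L) = L³ + 384*L + 2*B*L)
√(P(475, 52) + (-309*326 + 18)) = √(475*(384 + 475² + 2*52) + (-309*326 + 18)) = √(475*(384 + 225625 + 104) + (-100734 + 18)) = √(475*226113 - 100716) = √(107403675 - 100716) = √107302959 = 3*√11922551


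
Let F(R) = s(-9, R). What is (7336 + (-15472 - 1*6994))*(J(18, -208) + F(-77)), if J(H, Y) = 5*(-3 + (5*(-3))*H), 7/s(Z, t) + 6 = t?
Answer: 1714259260/83 ≈ 2.0654e+7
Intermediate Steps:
s(Z, t) = 7/(-6 + t)
F(R) = 7/(-6 + R)
J(H, Y) = -15 - 75*H (J(H, Y) = 5*(-3 - 15*H) = -15 - 75*H)
(7336 + (-15472 - 1*6994))*(J(18, -208) + F(-77)) = (7336 + (-15472 - 1*6994))*((-15 - 75*18) + 7/(-6 - 77)) = (7336 + (-15472 - 6994))*((-15 - 1350) + 7/(-83)) = (7336 - 22466)*(-1365 + 7*(-1/83)) = -15130*(-1365 - 7/83) = -15130*(-113302/83) = 1714259260/83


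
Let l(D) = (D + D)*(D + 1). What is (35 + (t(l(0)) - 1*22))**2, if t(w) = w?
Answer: 169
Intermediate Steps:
l(D) = 2*D*(1 + D) (l(D) = (2*D)*(1 + D) = 2*D*(1 + D))
(35 + (t(l(0)) - 1*22))**2 = (35 + (2*0*(1 + 0) - 1*22))**2 = (35 + (2*0*1 - 22))**2 = (35 + (0 - 22))**2 = (35 - 22)**2 = 13**2 = 169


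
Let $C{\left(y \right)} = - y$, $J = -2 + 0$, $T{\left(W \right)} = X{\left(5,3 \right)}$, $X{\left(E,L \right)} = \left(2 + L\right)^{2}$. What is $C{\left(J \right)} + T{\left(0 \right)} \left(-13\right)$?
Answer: $-323$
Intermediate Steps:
$T{\left(W \right)} = 25$ ($T{\left(W \right)} = \left(2 + 3\right)^{2} = 5^{2} = 25$)
$J = -2$
$C{\left(J \right)} + T{\left(0 \right)} \left(-13\right) = \left(-1\right) \left(-2\right) + 25 \left(-13\right) = 2 - 325 = -323$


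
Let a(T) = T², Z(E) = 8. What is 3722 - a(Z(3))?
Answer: 3658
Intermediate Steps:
3722 - a(Z(3)) = 3722 - 1*8² = 3722 - 1*64 = 3722 - 64 = 3658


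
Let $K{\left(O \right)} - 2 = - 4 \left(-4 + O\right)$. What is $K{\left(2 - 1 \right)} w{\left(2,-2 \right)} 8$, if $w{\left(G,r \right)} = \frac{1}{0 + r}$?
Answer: $-56$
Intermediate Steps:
$w{\left(G,r \right)} = \frac{1}{r}$
$K{\left(O \right)} = 18 - 4 O$ ($K{\left(O \right)} = 2 - 4 \left(-4 + O\right) = 2 - \left(-16 + 4 O\right) = 18 - 4 O$)
$K{\left(2 - 1 \right)} w{\left(2,-2 \right)} 8 = \frac{18 - 4 \left(2 - 1\right)}{-2} \cdot 8 = \left(18 - 4\right) \left(- \frac{1}{2}\right) 8 = 14 \left(- \frac{1}{2}\right) 8 = \left(-7\right) 8 = -56$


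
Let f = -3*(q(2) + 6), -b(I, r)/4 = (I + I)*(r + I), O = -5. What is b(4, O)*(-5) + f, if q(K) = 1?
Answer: -181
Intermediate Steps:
b(I, r) = -8*I*(I + r) (b(I, r) = -4*(I + I)*(r + I) = -4*2*I*(I + r) = -8*I*(I + r))
f = -21 (f = -3*(1 + 6) = -3*7 = -21)
b(4, O)*(-5) + f = -8*4*(4 - 5)*(-5) - 21 = -8*4*(-1)*(-5) - 21 = 32*(-5) - 21 = -160 - 21 = -181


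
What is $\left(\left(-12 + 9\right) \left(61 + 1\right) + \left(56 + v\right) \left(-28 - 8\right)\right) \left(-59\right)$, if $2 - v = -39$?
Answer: $217002$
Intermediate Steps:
$v = 41$ ($v = 2 - -39 = 2 + 39 = 41$)
$\left(\left(-12 + 9\right) \left(61 + 1\right) + \left(56 + v\right) \left(-28 - 8\right)\right) \left(-59\right) = \left(\left(-12 + 9\right) \left(61 + 1\right) + \left(56 + 41\right) \left(-28 - 8\right)\right) \left(-59\right) = \left(\left(-3\right) 62 + 97 \left(-36\right)\right) \left(-59\right) = \left(-186 - 3492\right) \left(-59\right) = \left(-3678\right) \left(-59\right) = 217002$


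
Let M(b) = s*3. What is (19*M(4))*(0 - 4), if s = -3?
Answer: 684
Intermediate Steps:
M(b) = -9 (M(b) = -3*3 = -9)
(19*M(4))*(0 - 4) = (19*(-9))*(0 - 4) = -171*(-4) = 684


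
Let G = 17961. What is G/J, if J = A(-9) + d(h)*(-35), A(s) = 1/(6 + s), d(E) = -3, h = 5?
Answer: 53883/314 ≈ 171.60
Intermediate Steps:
J = 314/3 (J = 1/(6 - 9) - 3*(-35) = 1/(-3) + 105 = -⅓ + 105 = 314/3 ≈ 104.67)
G/J = 17961/(314/3) = 17961*(3/314) = 53883/314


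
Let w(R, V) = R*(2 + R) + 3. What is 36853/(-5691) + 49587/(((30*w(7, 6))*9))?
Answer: -41613427/11268180 ≈ -3.6930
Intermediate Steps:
w(R, V) = 3 + R*(2 + R)
36853/(-5691) + 49587/(((30*w(7, 6))*9)) = 36853/(-5691) + 49587/(((30*(3 + 7² + 2*7))*9)) = 36853*(-1/5691) + 49587/(((30*(3 + 49 + 14))*9)) = -36853/5691 + 49587/(((30*66)*9)) = -36853/5691 + 49587/((1980*9)) = -36853/5691 + 49587/17820 = -36853/5691 + 49587*(1/17820) = -36853/5691 + 16529/5940 = -41613427/11268180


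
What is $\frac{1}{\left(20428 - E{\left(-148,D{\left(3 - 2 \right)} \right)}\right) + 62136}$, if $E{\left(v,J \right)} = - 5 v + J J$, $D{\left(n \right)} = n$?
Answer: $\frac{1}{81823} \approx 1.2221 \cdot 10^{-5}$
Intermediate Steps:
$E{\left(v,J \right)} = J^{2} - 5 v$ ($E{\left(v,J \right)} = - 5 v + J^{2} = J^{2} - 5 v$)
$\frac{1}{\left(20428 - E{\left(-148,D{\left(3 - 2 \right)} \right)}\right) + 62136} = \frac{1}{\left(20428 - \left(\left(3 - 2\right)^{2} - -740\right)\right) + 62136} = \frac{1}{\left(20428 - \left(\left(3 - 2\right)^{2} + 740\right)\right) + 62136} = \frac{1}{\left(20428 - \left(1^{2} + 740\right)\right) + 62136} = \frac{1}{\left(20428 - \left(1 + 740\right)\right) + 62136} = \frac{1}{\left(20428 - 741\right) + 62136} = \frac{1}{19687 + 62136} = \frac{1}{81823}$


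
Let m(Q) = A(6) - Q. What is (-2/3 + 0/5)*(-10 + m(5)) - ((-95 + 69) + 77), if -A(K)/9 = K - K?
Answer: -41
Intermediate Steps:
A(K) = 0 (A(K) = -9*(K - K) = -9*0 = 0)
m(Q) = -Q (m(Q) = 0 - Q = -Q)
(-2/3 + 0/5)*(-10 + m(5)) - ((-95 + 69) + 77) = (-2/3 + 0/5)*(-10 - 1*5) - ((-95 + 69) + 77) = (-2*⅓ + 0*(⅕))*(-10 - 5) - (-26 + 77) = (-⅔ + 0)*(-15) - 1*51 = -⅔*(-15) - 51 = 10 - 51 = -41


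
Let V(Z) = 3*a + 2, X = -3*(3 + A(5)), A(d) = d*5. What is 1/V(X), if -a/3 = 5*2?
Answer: -1/88 ≈ -0.011364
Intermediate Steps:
A(d) = 5*d
X = -84 (X = -3*(3 + 5*5) = -3*(3 + 25) = -3*28 = -84)
a = -30 (a = -15*2 = -3*10 = -30)
V(Z) = -88 (V(Z) = 3*(-30) + 2 = -90 + 2 = -88)
1/V(X) = 1/(-88) = -1/88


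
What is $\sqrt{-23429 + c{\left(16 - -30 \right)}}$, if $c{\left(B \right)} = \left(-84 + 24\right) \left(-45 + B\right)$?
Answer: $i \sqrt{23489} \approx 153.26 i$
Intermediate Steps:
$c{\left(B \right)} = 2700 - 60 B$ ($c{\left(B \right)} = - 60 \left(-45 + B\right) = 2700 - 60 B$)
$\sqrt{-23429 + c{\left(16 - -30 \right)}} = \sqrt{-23429 + \left(2700 - 60 \left(16 - -30\right)\right)} = \sqrt{-23429 + \left(2700 - 60 \left(16 + 30\right)\right)} = \sqrt{-23429 + \left(2700 - 2760\right)} = \sqrt{-23429 - 60} = \sqrt{-23489} = i \sqrt{23489}$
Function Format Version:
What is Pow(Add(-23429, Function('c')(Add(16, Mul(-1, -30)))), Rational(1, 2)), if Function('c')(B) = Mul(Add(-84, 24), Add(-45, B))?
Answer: Mul(I, Pow(23489, Rational(1, 2))) ≈ Mul(153.26, I)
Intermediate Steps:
Function('c')(B) = Add(2700, Mul(-60, B)) (Function('c')(B) = Mul(-60, Add(-45, B)) = Add(2700, Mul(-60, B)))
Pow(Add(-23429, Function('c')(Add(16, Mul(-1, -30)))), Rational(1, 2)) = Pow(Add(-23429, Add(2700, Mul(-60, Add(16, Mul(-1, -30))))), Rational(1, 2)) = Pow(Add(-23429, Add(2700, Mul(-60, Add(16, 30)))), Rational(1, 2)) = Pow(Add(-23429, Add(2700, Mul(-60, 46))), Rational(1, 2)) = Pow(Add(-23429, Add(2700, -2760)), Rational(1, 2)) = Pow(Add(-23429, -60), Rational(1, 2)) = Pow(-23489, Rational(1, 2)) = Mul(I, Pow(23489, Rational(1, 2)))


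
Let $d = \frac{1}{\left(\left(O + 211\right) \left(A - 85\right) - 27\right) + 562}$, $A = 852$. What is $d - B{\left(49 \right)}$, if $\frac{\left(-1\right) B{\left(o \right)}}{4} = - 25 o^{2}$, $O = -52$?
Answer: $- \frac{29409368799}{122488} \approx -2.401 \cdot 10^{5}$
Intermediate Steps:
$d = \frac{1}{122488}$ ($d = \frac{1}{\left(\left(-52 + 211\right) \left(852 - 85\right) - 27\right) + 562} = \frac{1}{\left(159 \cdot 767 - 27\right) + 562} = \frac{1}{\left(121953 - 27\right) + 562} = \frac{1}{121926 + 562} = \frac{1}{122488} \approx 8.1641 \cdot 10^{-6}$)
$B{\left(o \right)} = 100 o^{2}$ ($B{\left(o \right)} = - 4 \left(- 25 o^{2}\right) = 100 o^{2}$)
$d - B{\left(49 \right)} = \frac{1}{122488} - 100 \cdot 49^{2} = \frac{1}{122488} - 100 \cdot 2401 = \frac{1}{122488} - 240100 = - \frac{29409368799}{122488}$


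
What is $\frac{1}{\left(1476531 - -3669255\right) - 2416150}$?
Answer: $\frac{1}{2729636} \approx 3.6635 \cdot 10^{-7}$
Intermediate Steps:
$\frac{1}{\left(1476531 - -3669255\right) - 2416150} = \frac{1}{\left(1476531 + 3669255\right) - 2416150} = \frac{1}{5145786 - 2416150} = \frac{1}{2729636}$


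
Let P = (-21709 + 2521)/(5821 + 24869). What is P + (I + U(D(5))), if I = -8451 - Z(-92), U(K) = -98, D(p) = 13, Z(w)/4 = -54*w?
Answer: -48458871/1705 ≈ -28422.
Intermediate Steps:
Z(w) = -216*w (Z(w) = 4*(-54*w) = -216*w)
I = -28323 (I = -8451 - (-216)*(-92) = -8451 - 1*19872 = -8451 - 19872 = -28323)
P = -1066/1705 (P = -19188/30690 = -19188*1/30690 = -1066/1705 ≈ -0.62522)
P + (I + U(D(5))) = -1066/1705 + (-28323 - 98) = -1066/1705 - 28421 = -48458871/1705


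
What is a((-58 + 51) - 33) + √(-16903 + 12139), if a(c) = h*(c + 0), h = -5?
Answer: 200 + 2*I*√1191 ≈ 200.0 + 69.022*I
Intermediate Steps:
a(c) = -5*c (a(c) = -5*(c + 0) = -5*c)
a((-58 + 51) - 33) + √(-16903 + 12139) = -5*((-58 + 51) - 33) + √(-16903 + 12139) = -5*(-7 - 33) + √(-4764) = -5*(-40) + 2*I*√1191 = 200 + 2*I*√1191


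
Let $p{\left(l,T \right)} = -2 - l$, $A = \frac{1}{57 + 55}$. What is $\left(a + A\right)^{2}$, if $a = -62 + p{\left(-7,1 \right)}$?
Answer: $\frac{40742689}{12544} \approx 3248.0$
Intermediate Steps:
$A = \frac{1}{112} \approx 0.0089286$
$a = -57$ ($a = -62 - -5 = -62 + \left(-2 + 7\right) = -62 + 5 = -57$)
$\left(a + A\right)^{2} = \left(-57 + \frac{1}{112}\right)^{2} = \left(- \frac{6383}{112}\right)^{2} = \frac{40742689}{12544}$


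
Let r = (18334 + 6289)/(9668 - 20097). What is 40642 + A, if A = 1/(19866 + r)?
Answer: 8419311016451/207157891 ≈ 40642.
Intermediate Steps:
r = -24623/10429 (r = 24623/(-10429) = 24623*(-1/10429) = -24623/10429 ≈ -2.3610)
A = 10429/207157891 (A = 1/(19866 - 24623/10429) = 1/(207157891/10429) = 10429/207157891 ≈ 5.0343e-5)
40642 + A = 40642 + 10429/207157891 = 8419311016451/207157891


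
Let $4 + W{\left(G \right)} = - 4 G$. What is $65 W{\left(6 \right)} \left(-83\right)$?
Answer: $151060$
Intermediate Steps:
$W{\left(G \right)} = -4 - 4 G$
$65 W{\left(6 \right)} \left(-83\right) = 65 \left(-4 - 24\right) \left(-83\right) = 65 \left(-28\right) \left(-83\right) = \left(-1820\right) \left(-83\right) = 151060$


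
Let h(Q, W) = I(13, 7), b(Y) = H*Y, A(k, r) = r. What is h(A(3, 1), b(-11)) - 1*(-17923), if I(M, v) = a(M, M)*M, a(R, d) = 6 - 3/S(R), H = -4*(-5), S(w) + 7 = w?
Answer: 35989/2 ≈ 17995.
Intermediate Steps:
S(w) = -7 + w
H = 20
b(Y) = 20*Y
a(R, d) = 6 - 3/(-7 + R)
I(M, v) = 3*M*(-15 + 2*M)/(-7 + M) (I(M, v) = (3*(-15 + 2*M)/(-7 + M))*M = 3*M*(-15 + 2*M)/(-7 + M))
h(Q, W) = 143/2 (h(Q, W) = 3*13*(-15 + 2*13)/(-7 + 13) = 3*13*(-15 + 26)/6 = 3*13*(⅙)*11 = 143/2)
h(A(3, 1), b(-11)) - 1*(-17923) = 143/2 - 1*(-17923) = 143/2 + 17923 = 35989/2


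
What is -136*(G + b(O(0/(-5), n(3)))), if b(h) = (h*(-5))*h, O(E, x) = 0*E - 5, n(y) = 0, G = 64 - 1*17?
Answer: 10608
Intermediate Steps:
G = 47 (G = 64 - 17 = 47)
O(E, x) = -5 (O(E, x) = 0 - 5 = -5)
b(h) = -5*h**2 (b(h) = (-5*h)*h = -5*h**2)
-136*(G + b(O(0/(-5), n(3)))) = -136*(47 - 5*(-5)**2) = -136*(47 - 5*25) = -136*(47 - 125) = -136*(-78) = 10608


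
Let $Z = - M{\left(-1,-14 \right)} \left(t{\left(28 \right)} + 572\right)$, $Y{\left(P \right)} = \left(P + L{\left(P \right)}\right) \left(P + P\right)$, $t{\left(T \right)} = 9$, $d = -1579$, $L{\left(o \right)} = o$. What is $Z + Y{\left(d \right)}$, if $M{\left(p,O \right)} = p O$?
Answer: $9964830$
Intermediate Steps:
$M{\left(p,O \right)} = O p$
$Y{\left(P \right)} = 4 P^{2}$ ($Y{\left(P \right)} = \left(P + P\right) \left(P + P\right) = 2 P 2 P = 4 P^{2}$)
$Z = -8134$ ($Z = - \left(-14\right) \left(-1\right) \left(9 + 572\right) = - 14 \cdot 581 = \left(-1\right) 8134 = -8134$)
$Z + Y{\left(d \right)} = -8134 + 4 \left(-1579\right)^{2} = -8134 + 4 \cdot 2493241 = -8134 + 9972964 = 9964830$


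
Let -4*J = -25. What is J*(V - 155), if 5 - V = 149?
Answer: -7475/4 ≈ -1868.8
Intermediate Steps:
V = -144 (V = 5 - 1*149 = 5 - 149 = -144)
J = 25/4 (J = -¼*(-25) = 25/4 ≈ 6.2500)
J*(V - 155) = 25*(-144 - 155)/4 = (25/4)*(-299) = -7475/4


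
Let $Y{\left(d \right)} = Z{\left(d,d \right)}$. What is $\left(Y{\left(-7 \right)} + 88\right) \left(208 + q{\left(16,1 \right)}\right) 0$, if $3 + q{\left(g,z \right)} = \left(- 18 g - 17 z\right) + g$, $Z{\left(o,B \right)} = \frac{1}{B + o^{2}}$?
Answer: $0$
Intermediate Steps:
$q{\left(g,z \right)} = -3 - 17 g - 17 z$ ($q{\left(g,z \right)} = -3 - \left(17 g + 17 z\right) = -3 - 17 g - 17 z$)
$Y{\left(d \right)} = \frac{1}{d + d^{2}}$
$\left(Y{\left(-7 \right)} + 88\right) \left(208 + q{\left(16,1 \right)}\right) 0 = \left(\frac{1}{\left(-7\right) \left(1 - 7\right)} + 88\right) \left(208 - 292\right) 0 = \left(- \frac{1}{7 \left(-6\right)} + 88\right) \left(208 - 292\right) 0 = \left(\left(- \frac{1}{7}\right) \left(- \frac{1}{6}\right) + 88\right) \left(208 - 292\right) 0 = \left(\frac{1}{42} + 88\right) \left(-84\right) 0 = \frac{3697}{42} \left(-84\right) 0 = \left(-7394\right) 0 = 0$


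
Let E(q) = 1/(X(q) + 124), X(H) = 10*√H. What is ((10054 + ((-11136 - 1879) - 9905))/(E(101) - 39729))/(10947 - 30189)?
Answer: -269684328928/16023956263052085 + 12866*√101/16023956263052085 ≈ -1.6830e-5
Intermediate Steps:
E(q) = 1/(124 + 10*√q) (E(q) = 1/(10*√q + 124) = 1/(124 + 10*√q))
((10054 + ((-11136 - 1879) - 9905))/(E(101) - 39729))/(10947 - 30189) = ((10054 + ((-11136 - 1879) - 9905))/(1/(2*(62 + 5*√101)) - 39729))/(10947 - 30189) = ((10054 + (-13015 - 9905))/(-39729 + 1/(2*(62 + 5*√101))))/(-19242) = ((10054 - 22920)/(-39729 + 1/(2*(62 + 5*√101))))*(-1/19242) = -12866/(-39729 + 1/(2*(62 + 5*√101)))*(-1/19242) = 6433/(9621*(-39729 + 1/(2*(62 + 5*√101))))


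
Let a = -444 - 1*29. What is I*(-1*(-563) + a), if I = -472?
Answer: -42480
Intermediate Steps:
a = -473 (a = -444 - 29 = -473)
I*(-1*(-563) + a) = -472*(-1*(-563) - 473) = -472*(563 - 473) = -472*90 = -42480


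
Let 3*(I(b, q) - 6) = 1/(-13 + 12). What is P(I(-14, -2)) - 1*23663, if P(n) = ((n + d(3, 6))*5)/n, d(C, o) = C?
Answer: -402141/17 ≈ -23655.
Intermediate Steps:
I(b, q) = 17/3 (I(b, q) = 6 + 1/(3*(-13 + 12)) = 6 + (1/3)/(-1) = 6 + (1/3)*(-1) = 6 - 1/3 = 17/3)
P(n) = (15 + 5*n)/n (P(n) = ((n + 3)*5)/n = ((3 + n)*5)/n = (15 + 5*n)/n)
P(I(-14, -2)) - 1*23663 = (5 + 15/(17/3)) - 1*23663 = (5 + 15*(3/17)) - 23663 = (5 + 45/17) - 23663 = 130/17 - 23663 = -402141/17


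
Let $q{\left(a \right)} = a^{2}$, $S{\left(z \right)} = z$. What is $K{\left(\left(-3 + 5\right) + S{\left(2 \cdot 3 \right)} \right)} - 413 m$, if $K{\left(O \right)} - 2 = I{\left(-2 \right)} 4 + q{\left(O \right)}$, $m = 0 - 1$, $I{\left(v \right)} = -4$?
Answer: $463$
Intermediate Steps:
$m = -1$ ($m = 0 - 1 = -1$)
$K{\left(O \right)} = -14 + O^{2}$ ($K{\left(O \right)} = 2 + \left(\left(-4\right) 4 + O^{2}\right) = 2 + \left(-16 + O^{2}\right) = -14 + O^{2}$)
$K{\left(\left(-3 + 5\right) + S{\left(2 \cdot 3 \right)} \right)} - 413 m = \left(-14 + \left(\left(-3 + 5\right) + 2 \cdot 3\right)^{2}\right) - 413 \left(-1\right) = \left(-14 + \left(2 + 6\right)^{2}\right) - -413 = \left(-14 + 8^{2}\right) + 413 = \left(-14 + 64\right) + 413 = 50 + 413 = 463$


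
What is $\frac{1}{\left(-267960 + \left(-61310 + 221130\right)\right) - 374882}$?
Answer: $- \frac{1}{483022} \approx -2.0703 \cdot 10^{-6}$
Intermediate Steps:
$\frac{1}{\left(-267960 + \left(-61310 + 221130\right)\right) - 374882} = \frac{1}{\left(-267960 + 159820\right) - 374882} = \frac{1}{-108140 - 374882} = \frac{1}{-483022} = - \frac{1}{483022}$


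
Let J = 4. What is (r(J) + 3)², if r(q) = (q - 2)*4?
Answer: 121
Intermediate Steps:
r(q) = -8 + 4*q (r(q) = (-2 + q)*4 = -8 + 4*q)
(r(J) + 3)² = ((-8 + 4*4) + 3)² = ((-8 + 16) + 3)² = (8 + 3)² = 11² = 121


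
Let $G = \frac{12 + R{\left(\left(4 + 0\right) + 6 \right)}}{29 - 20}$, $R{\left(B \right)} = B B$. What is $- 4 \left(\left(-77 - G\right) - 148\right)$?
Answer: $\frac{8548}{9} \approx 949.78$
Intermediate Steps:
$R{\left(B \right)} = B^{2}$
$G = \frac{112}{9}$ ($G = \frac{12 + \left(\left(4 + 0\right) + 6\right)^{2}}{29 - 20} = \frac{12 + \left(4 + 6\right)^{2}}{9} = \left(12 + 10^{2}\right) \frac{1}{9} = \left(12 + 100\right) \frac{1}{9} = 112 \cdot \frac{1}{9} = \frac{112}{9} \approx 12.444$)
$- 4 \left(\left(-77 - G\right) - 148\right) = - 4 \left(\left(-77 - \frac{112}{9}\right) - 148\right) = - 4 \left(- \frac{805}{9} - 148\right) = \left(-4\right) \left(- \frac{2137}{9}\right) = \frac{8548}{9}$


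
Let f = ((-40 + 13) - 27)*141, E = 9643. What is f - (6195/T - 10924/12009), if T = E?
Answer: -881691475841/115802787 ≈ -7613.7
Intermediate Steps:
T = 9643
f = -7614 (f = (-27 - 27)*141 = -54*141 = -7614)
f - (6195/T - 10924/12009) = -7614 - (6195/9643 - 10924/12009) = -7614 - 1*(-30944377/115802787) = -7614 + 30944377/115802787 = -881691475841/115802787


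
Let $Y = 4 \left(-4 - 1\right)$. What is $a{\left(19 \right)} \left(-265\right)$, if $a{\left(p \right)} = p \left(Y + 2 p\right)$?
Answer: $-90630$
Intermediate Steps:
$Y = -20$ ($Y = 4 \left(-5\right) = -20$)
$a{\left(p \right)} = p \left(-20 + 2 p\right)$
$a{\left(19 \right)} \left(-265\right) = 2 \cdot 19 \left(-10 + 19\right) \left(-265\right) = 2 \cdot 19 \cdot 9 \left(-265\right) = 342 \left(-265\right) = -90630$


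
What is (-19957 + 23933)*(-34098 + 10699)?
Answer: -93034424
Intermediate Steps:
(-19957 + 23933)*(-34098 + 10699) = 3976*(-23399) = -93034424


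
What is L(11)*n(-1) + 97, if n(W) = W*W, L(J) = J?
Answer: 108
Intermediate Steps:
n(W) = W²
L(11)*n(-1) + 97 = 11*(-1)² + 97 = 11*1 + 97 = 11 + 97 = 108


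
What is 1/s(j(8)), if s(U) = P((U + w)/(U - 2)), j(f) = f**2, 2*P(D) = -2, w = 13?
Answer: -1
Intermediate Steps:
P(D) = -1 (P(D) = (1/2)*(-2) = -1)
s(U) = -1
1/s(j(8)) = 1/(-1) = -1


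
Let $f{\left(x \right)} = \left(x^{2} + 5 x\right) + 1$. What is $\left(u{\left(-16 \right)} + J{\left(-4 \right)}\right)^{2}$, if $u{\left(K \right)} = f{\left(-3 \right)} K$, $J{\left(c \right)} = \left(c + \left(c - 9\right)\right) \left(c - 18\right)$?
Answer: $206116$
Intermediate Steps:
$J{\left(c \right)} = \left(-18 + c\right) \left(-9 + 2 c\right)$ ($J{\left(c \right)} = \left(c + \left(-9 + c\right)\right) \left(-18 + c\right) = \left(-9 + 2 c\right) \left(-18 + c\right) = \left(-18 + c\right) \left(-9 + 2 c\right)$)
$f{\left(x \right)} = 1 + x^{2} + 5 x$
$u{\left(K \right)} = - 5 K$ ($u{\left(K \right)} = \left(1 + \left(-3\right)^{2} + 5 \left(-3\right)\right) K = \left(1 + 9 - 15\right) K = - 5 K$)
$\left(u{\left(-16 \right)} + J{\left(-4 \right)}\right)^{2} = \left(\left(-5\right) \left(-16\right) + \left(162 - -180 + 2 \left(-4\right)^{2}\right)\right)^{2} = \left(80 + \left(162 + 180 + 2 \cdot 16\right)\right)^{2} = \left(80 + \left(162 + 180 + 32\right)\right)^{2} = \left(80 + 374\right)^{2} = 454^{2} = 206116$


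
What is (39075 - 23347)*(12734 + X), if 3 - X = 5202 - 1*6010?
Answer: 213035760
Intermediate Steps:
X = 811 (X = 3 - (5202 - 1*6010) = 3 - (5202 - 6010) = 3 - 1*(-808) = 3 + 808 = 811)
(39075 - 23347)*(12734 + X) = (39075 - 23347)*(12734 + 811) = 15728*13545 = 213035760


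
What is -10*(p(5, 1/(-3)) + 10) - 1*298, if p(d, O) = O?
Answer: -1184/3 ≈ -394.67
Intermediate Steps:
-10*(p(5, 1/(-3)) + 10) - 1*298 = -10*(1/(-3) + 10) - 1*298 = -10*(-⅓ + 10) - 298 = -10*29/3 - 298 = -290/3 - 298 = -1184/3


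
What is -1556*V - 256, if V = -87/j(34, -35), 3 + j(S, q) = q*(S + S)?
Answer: -745420/2383 ≈ -312.81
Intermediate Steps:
j(S, q) = -3 + 2*S*q (j(S, q) = -3 + q*(S + S) = -3 + q*(2*S) = -3 + 2*S*q)
V = 87/2383 (V = -87/(-3 + 2*34*(-35)) = -87/(-3 - 2380) = -87/(-2383) = -87*(-1/2383) = 87/2383 ≈ 0.036509)
-1556*V - 256 = -1556*87/2383 - 256 = -135372/2383 - 256 = -745420/2383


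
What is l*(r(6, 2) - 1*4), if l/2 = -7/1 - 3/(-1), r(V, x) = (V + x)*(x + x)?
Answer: -224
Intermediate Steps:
r(V, x) = 2*x*(V + x) (r(V, x) = (V + x)*(2*x) = 2*x*(V + x))
l = -8 (l = 2*(-7/1 - 3/(-1)) = 2*(-7*1 - 3*(-1)) = 2*(-7 + 3) = 2*(-4) = -8)
l*(r(6, 2) - 1*4) = -8*(2*2*(6 + 2) - 1*4) = -8*(2*2*8 - 4) = -8*(32 - 4) = -8*28 = -224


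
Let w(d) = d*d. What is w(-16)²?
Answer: 65536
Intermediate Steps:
w(d) = d²
w(-16)² = ((-16)²)² = 256² = 65536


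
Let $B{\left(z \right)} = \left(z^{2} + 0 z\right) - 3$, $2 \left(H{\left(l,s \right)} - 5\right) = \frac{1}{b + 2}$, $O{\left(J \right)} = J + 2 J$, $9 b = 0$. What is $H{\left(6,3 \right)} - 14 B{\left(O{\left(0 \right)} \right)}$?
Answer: $\frac{189}{4} \approx 47.25$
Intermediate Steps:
$b = 0$ ($b = \frac{1}{9} \cdot 0 = 0$)
$O{\left(J \right)} = 3 J$
$H{\left(l,s \right)} = \frac{21}{4}$ ($H{\left(l,s \right)} = 5 + \frac{1}{2 \left(0 + 2\right)} = 5 + \frac{1}{2 \cdot 2} = 5 + \frac{1}{2} \cdot \frac{1}{2} = 5 + \frac{1}{4} = \frac{21}{4}$)
$B{\left(z \right)} = -3 + z^{2}$ ($B{\left(z \right)} = \left(z^{2} + 0\right) - 3 = z^{2} - 3 = -3 + z^{2}$)
$H{\left(6,3 \right)} - 14 B{\left(O{\left(0 \right)} \right)} = \frac{21}{4} - 14 \left(-3 + \left(3 \cdot 0\right)^{2}\right) = \frac{21}{4} - 14 \left(-3 + 0^{2}\right) = \frac{21}{4} - 14 \left(-3 + 0\right) = \frac{21}{4} - -42 = \frac{21}{4} + 42 = \frac{189}{4}$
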